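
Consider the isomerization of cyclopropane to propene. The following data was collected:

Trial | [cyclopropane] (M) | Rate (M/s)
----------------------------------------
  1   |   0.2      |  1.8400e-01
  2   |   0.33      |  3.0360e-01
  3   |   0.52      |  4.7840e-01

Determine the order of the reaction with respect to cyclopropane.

first order (1)

Step 1: Compare trials to find order n where rate₂/rate₁ = ([cyclopropane]₂/[cyclopropane]₁)^n
Step 2: rate₂/rate₁ = 3.0360e-01/1.8400e-01 = 1.65
Step 3: [cyclopropane]₂/[cyclopropane]₁ = 0.33/0.2 = 1.65
Step 4: n = ln(1.65)/ln(1.65) = 1.00 ≈ 1
Step 5: The reaction is first order in cyclopropane.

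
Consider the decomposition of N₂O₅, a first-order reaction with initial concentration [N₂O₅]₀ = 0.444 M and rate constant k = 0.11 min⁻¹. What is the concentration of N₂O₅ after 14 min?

0.09519 M

Step 1: For a first-order reaction: [N₂O₅] = [N₂O₅]₀ × e^(-kt)
Step 2: [N₂O₅] = 0.444 × e^(-0.11 × 14)
Step 3: [N₂O₅] = 0.444 × e^(-1.54)
Step 4: [N₂O₅] = 0.444 × 0.214381 = 0.09519 M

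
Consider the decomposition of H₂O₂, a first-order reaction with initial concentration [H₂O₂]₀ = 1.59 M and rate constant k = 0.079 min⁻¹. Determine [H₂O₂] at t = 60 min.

0.01389 M

Step 1: For a first-order reaction: [H₂O₂] = [H₂O₂]₀ × e^(-kt)
Step 2: [H₂O₂] = 1.59 × e^(-0.079 × 60)
Step 3: [H₂O₂] = 1.59 × e^(-4.74)
Step 4: [H₂O₂] = 1.59 × 0.00873865 = 0.01389 M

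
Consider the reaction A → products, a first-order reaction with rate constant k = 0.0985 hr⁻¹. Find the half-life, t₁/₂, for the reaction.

7.037 hr

Step 1: For a first-order reaction, t₁/₂ = ln(2)/k
Step 2: t₁/₂ = ln(2)/0.0985
Step 3: t₁/₂ = 0.6931/0.0985 = 7.037 hr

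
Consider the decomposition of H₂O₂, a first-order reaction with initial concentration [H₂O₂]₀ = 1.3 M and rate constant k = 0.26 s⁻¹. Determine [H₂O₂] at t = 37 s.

8.63e-05 M

Step 1: For a first-order reaction: [H₂O₂] = [H₂O₂]₀ × e^(-kt)
Step 2: [H₂O₂] = 1.3 × e^(-0.26 × 37)
Step 3: [H₂O₂] = 1.3 × e^(-9.62)
Step 4: [H₂O₂] = 1.3 × 6.63876e-05 = 8.63e-05 M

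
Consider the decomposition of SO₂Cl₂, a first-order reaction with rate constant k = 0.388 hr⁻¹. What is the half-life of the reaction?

1.786 hr

Step 1: For a first-order reaction, t₁/₂ = ln(2)/k
Step 2: t₁/₂ = ln(2)/0.388
Step 3: t₁/₂ = 0.6931/0.388 = 1.786 hr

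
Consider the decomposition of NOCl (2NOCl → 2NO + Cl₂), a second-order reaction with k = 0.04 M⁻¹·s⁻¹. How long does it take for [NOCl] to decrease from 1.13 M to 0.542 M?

24 s

Step 1: For second-order: t = (1/[NOCl] - 1/[NOCl]₀)/k
Step 2: t = (1/0.542 - 1/1.13)/0.04
Step 3: t = (1.845 - 0.885)/0.04
Step 4: t = 0.9601/0.04 = 24 s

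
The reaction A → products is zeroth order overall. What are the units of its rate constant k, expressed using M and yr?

M·yr⁻¹

Step 1: For overall order n, rate = k × (concentration)^n.
Step 2: Rate has units M·yr⁻¹; concentration term has units M^0.
Step 3: k = rate / (concentration)^n, so units of k = M^(1-0)·yr⁻¹ = M·yr⁻¹.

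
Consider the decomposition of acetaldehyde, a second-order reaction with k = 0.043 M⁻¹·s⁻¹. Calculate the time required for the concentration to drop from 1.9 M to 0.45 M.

39.44 s

Step 1: For second-order: t = (1/[CH₃CHO] - 1/[CH₃CHO]₀)/k
Step 2: t = (1/0.45 - 1/1.9)/0.043
Step 3: t = (2.222 - 0.5263)/0.043
Step 4: t = 1.696/0.043 = 39.44 s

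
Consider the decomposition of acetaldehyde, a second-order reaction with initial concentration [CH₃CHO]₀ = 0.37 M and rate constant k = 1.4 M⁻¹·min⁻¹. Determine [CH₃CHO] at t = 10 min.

0.05987 M

Step 1: For a second-order reaction: 1/[CH₃CHO] = 1/[CH₃CHO]₀ + kt
Step 2: 1/[CH₃CHO] = 1/0.37 + 1.4 × 10
Step 3: 1/[CH₃CHO] = 2.703 + 14 = 16.7
Step 4: [CH₃CHO] = 1/16.7 = 0.05987 M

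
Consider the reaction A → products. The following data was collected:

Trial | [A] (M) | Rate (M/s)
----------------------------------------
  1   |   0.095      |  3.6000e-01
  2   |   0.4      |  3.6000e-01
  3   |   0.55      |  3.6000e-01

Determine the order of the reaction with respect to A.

zeroth order (0)

Step 1: Compare trials - when concentration changes, rate stays constant.
Step 2: rate₂/rate₁ = 3.6000e-01/3.6000e-01 = 1
Step 3: [A]₂/[A]₁ = 0.4/0.095 = 4.211
Step 4: Since rate ratio ≈ (conc ratio)^0, the reaction is zeroth order.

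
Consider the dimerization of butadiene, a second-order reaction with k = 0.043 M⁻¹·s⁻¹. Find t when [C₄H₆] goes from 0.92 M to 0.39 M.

34.35 s

Step 1: For second-order: t = (1/[C₄H₆] - 1/[C₄H₆]₀)/k
Step 2: t = (1/0.39 - 1/0.92)/0.043
Step 3: t = (2.564 - 1.087)/0.043
Step 4: t = 1.477/0.043 = 34.35 s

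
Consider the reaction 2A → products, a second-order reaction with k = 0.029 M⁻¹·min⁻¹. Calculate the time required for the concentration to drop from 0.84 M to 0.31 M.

70.18 min

Step 1: For second-order: t = (1/[A] - 1/[A]₀)/k
Step 2: t = (1/0.31 - 1/0.84)/0.029
Step 3: t = (3.226 - 1.19)/0.029
Step 4: t = 2.035/0.029 = 70.18 min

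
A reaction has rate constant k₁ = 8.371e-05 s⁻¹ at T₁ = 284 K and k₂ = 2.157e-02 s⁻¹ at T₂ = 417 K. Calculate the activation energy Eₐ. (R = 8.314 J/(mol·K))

41.1 kJ/mol

Step 1: Use the two-temperature Arrhenius form: ln(k₂/k₁) = -Eₐ/R × (1/T₂ - 1/T₁)
Step 2: ln(k₂/k₁) = ln(2.157e-02/8.371e-05) = ln(257.675) = 5.5517
Step 3: 1/T₂ - 1/T₁ = 1/417 - 1/284 = -1.123045e-03 K⁻¹
Step 4: Eₐ = -R × ln(k₂/k₁) / (1/T₂ - 1/T₁) = -8.314 × 5.5517 / -1.123045e-03
Step 5: Eₐ = 4.1100e+04 J/mol = 41.1 kJ/mol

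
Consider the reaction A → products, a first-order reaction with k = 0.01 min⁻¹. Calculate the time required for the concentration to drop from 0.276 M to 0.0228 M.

249.4 min

Step 1: For first-order: t = ln([A]₀/[A])/k
Step 2: t = ln(0.276/0.0228)/0.01
Step 3: t = ln(12.11)/0.01
Step 4: t = 2.494/0.01 = 249.4 min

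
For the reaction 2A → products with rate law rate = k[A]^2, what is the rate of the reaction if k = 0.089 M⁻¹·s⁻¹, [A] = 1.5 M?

0.2002 M/s

Step 1: Identify the rate law: rate = k[A]^2
Step 2: Substitute values: rate = 0.089 × (1.5)^2
Step 3: Calculate: rate = 0.089 × 2.25 = 0.20025 M/s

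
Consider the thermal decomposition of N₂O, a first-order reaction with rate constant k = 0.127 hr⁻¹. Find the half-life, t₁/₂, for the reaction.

5.458 hr

Step 1: For a first-order reaction, t₁/₂ = ln(2)/k
Step 2: t₁/₂ = ln(2)/0.127
Step 3: t₁/₂ = 0.6931/0.127 = 5.458 hr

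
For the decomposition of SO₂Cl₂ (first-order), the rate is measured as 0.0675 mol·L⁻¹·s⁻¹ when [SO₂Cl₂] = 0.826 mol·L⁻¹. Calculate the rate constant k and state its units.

0.08172 s⁻¹

Step 1: rate = k[SO₂Cl₂]^1, so k = rate / [SO₂Cl₂]^1.
Step 2: k = 0.0675 / (0.826)^1 = 0.0675 / 0.826.
Step 3: k = 0.08172 s⁻¹.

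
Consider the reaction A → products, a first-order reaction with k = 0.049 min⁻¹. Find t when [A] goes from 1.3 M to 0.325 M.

28.29 min

Step 1: For first-order: t = ln([A]₀/[A])/k
Step 2: t = ln(1.3/0.325)/0.049
Step 3: t = ln(4)/0.049
Step 4: t = 1.386/0.049 = 28.29 min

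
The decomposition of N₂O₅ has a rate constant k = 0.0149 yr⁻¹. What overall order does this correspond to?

first order (1)

Step 1: The units of k for an nth-order reaction are (concentration)^(1-n)·(time)⁻¹.
Step 2: Here k has units yr⁻¹, so the concentration exponent is 0.
Step 3: 1 - n = 0 ⇒ n = 1. The reaction is first order.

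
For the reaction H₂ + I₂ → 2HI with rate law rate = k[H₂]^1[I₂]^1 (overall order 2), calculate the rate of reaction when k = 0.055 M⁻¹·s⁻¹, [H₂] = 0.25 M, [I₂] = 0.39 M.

0.005363 M/s

Step 1: The rate law is rate = k[H₂]^1[I₂]^1, overall order = 1+1 = 2
Step 2: Substitute values: rate = 0.055 × (0.25)^1 × (0.39)^1
Step 3: rate = 0.055 × 0.25 × 0.39 = 0.0053625 M/s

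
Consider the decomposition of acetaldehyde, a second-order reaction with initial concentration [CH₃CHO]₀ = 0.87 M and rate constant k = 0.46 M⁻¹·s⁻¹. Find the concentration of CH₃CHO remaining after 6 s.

0.2558 M

Step 1: For a second-order reaction: 1/[CH₃CHO] = 1/[CH₃CHO]₀ + kt
Step 2: 1/[CH₃CHO] = 1/0.87 + 0.46 × 6
Step 3: 1/[CH₃CHO] = 1.149 + 2.76 = 3.909
Step 4: [CH₃CHO] = 1/3.909 = 0.2558 M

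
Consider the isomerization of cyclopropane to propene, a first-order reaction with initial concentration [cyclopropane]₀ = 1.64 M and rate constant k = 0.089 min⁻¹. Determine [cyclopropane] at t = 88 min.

0.0006508 M

Step 1: For a first-order reaction: [cyclopropane] = [cyclopropane]₀ × e^(-kt)
Step 2: [cyclopropane] = 1.64 × e^(-0.089 × 88)
Step 3: [cyclopropane] = 1.64 × e^(-7.832)
Step 4: [cyclopropane] = 1.64 × 0.000396831 = 0.0006508 M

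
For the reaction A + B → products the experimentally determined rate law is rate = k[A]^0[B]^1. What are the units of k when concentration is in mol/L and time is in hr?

hr⁻¹

Step 1: Overall order = 0 + 1 = 1.
Step 2: rate has units mol/L·hr⁻¹; [A]^0[B]^1 has units (mol/L)^1.
Step 3: k = rate/([A]^0[B]^1), so units of k = (mol/L)^(1-1)·hr⁻¹ = hr⁻¹.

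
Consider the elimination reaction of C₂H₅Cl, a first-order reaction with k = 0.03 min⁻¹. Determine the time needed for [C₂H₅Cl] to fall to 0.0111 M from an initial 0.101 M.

73.61 min

Step 1: For first-order: t = ln([C₂H₅Cl]₀/[C₂H₅Cl])/k
Step 2: t = ln(0.101/0.0111)/0.03
Step 3: t = ln(9.099)/0.03
Step 4: t = 2.208/0.03 = 73.61 min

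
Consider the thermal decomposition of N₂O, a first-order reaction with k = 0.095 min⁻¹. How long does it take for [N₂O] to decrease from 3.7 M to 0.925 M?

14.59 min

Step 1: For first-order: t = ln([N₂O]₀/[N₂O])/k
Step 2: t = ln(3.7/0.925)/0.095
Step 3: t = ln(4)/0.095
Step 4: t = 1.386/0.095 = 14.59 min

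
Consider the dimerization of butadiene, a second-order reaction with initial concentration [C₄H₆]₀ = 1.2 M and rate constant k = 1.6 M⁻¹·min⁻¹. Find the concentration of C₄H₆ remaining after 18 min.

0.03375 M

Step 1: For a second-order reaction: 1/[C₄H₆] = 1/[C₄H₆]₀ + kt
Step 2: 1/[C₄H₆] = 1/1.2 + 1.6 × 18
Step 3: 1/[C₄H₆] = 0.8333 + 28.8 = 29.63
Step 4: [C₄H₆] = 1/29.63 = 0.03375 M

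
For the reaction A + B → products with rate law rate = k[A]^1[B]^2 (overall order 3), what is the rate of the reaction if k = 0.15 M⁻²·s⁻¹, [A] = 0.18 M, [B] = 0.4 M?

0.00432 M/s

Step 1: The rate law is rate = k[A]^1[B]^2, overall order = 1+2 = 3
Step 2: Substitute values: rate = 0.15 × (0.18)^1 × (0.4)^2
Step 3: rate = 0.15 × 0.18 × 0.16 = 0.00432 M/s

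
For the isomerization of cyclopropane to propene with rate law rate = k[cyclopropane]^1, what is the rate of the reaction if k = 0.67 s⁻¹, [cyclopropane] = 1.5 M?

1.005 M/s

Step 1: Identify the rate law: rate = k[cyclopropane]^1
Step 2: Substitute values: rate = 0.67 × (1.5)^1
Step 3: Calculate: rate = 0.67 × 1.5 = 1.005 M/s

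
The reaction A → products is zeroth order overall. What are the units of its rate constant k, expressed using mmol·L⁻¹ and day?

mmol·L⁻¹·day⁻¹

Step 1: For overall order n, rate = k × (concentration)^n.
Step 2: Rate has units mmol·L⁻¹·day⁻¹; concentration term has units (mmol·L⁻¹)^0.
Step 3: k = rate / (concentration)^n, so units of k = (mmol·L⁻¹)^(1-0)·day⁻¹ = mmol·L⁻¹·day⁻¹.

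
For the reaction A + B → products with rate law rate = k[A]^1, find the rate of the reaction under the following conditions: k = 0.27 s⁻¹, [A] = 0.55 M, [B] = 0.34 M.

0.1485 M/s

Step 1: The rate law is rate = k[A]^1
Step 2: Note that the rate does not depend on [B] (zero order in B).
Step 3: rate = 0.27 × (0.55)^1 = 0.1485 M/s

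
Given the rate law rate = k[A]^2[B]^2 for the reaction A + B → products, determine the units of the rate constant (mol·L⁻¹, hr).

(mol·L⁻¹)⁻³·hr⁻¹

Step 1: Overall order = 2 + 2 = 4.
Step 2: rate has units mol·L⁻¹·hr⁻¹; [A]^2[B]^2 has units (mol·L⁻¹)^4.
Step 3: k = rate/([A]^2[B]^2), so units of k = (mol·L⁻¹)^(1-4)·hr⁻¹ = (mol·L⁻¹)⁻³·hr⁻¹.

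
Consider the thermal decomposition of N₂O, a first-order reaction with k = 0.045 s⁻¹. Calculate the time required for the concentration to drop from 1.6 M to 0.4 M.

30.81 s

Step 1: For first-order: t = ln([N₂O]₀/[N₂O])/k
Step 2: t = ln(1.6/0.4)/0.045
Step 3: t = ln(4)/0.045
Step 4: t = 1.386/0.045 = 30.81 s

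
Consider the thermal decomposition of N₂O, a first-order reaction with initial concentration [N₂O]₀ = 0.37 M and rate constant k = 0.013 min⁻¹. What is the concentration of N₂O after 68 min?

0.1529 M

Step 1: For a first-order reaction: [N₂O] = [N₂O]₀ × e^(-kt)
Step 2: [N₂O] = 0.37 × e^(-0.013 × 68)
Step 3: [N₂O] = 0.37 × e^(-0.884)
Step 4: [N₂O] = 0.37 × 0.413127 = 0.1529 M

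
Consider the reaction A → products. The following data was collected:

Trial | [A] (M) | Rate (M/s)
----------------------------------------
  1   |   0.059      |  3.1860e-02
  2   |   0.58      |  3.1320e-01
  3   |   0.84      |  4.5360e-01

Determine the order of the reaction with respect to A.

first order (1)

Step 1: Compare trials to find order n where rate₂/rate₁ = ([A]₂/[A]₁)^n
Step 2: rate₂/rate₁ = 3.1320e-01/3.1860e-02 = 9.831
Step 3: [A]₂/[A]₁ = 0.58/0.059 = 9.831
Step 4: n = ln(9.831)/ln(9.831) = 1.00 ≈ 1
Step 5: The reaction is first order in A.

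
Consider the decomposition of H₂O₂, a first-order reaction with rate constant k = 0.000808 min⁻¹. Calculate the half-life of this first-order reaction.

857.9 min

Step 1: For a first-order reaction, t₁/₂ = ln(2)/k
Step 2: t₁/₂ = ln(2)/0.000808
Step 3: t₁/₂ = 0.6931/0.000808 = 857.9 min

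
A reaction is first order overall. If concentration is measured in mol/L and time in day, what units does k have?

day⁻¹

Step 1: For overall order n, rate = k × (concentration)^n.
Step 2: Rate has units mol/L·day⁻¹; concentration term has units (mol/L)^1.
Step 3: k = rate / (concentration)^n, so units of k = (mol/L)^(1-1)·day⁻¹ = day⁻¹.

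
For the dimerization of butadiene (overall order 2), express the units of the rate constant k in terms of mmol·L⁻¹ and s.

(mmol·L⁻¹)⁻¹·s⁻¹

Step 1: For overall order n, rate = k × (concentration)^n.
Step 2: Rate has units mmol·L⁻¹·s⁻¹; concentration term has units (mmol·L⁻¹)^2.
Step 3: k = rate / (concentration)^n, so units of k = (mmol·L⁻¹)^(1-2)·s⁻¹ = (mmol·L⁻¹)⁻¹·s⁻¹.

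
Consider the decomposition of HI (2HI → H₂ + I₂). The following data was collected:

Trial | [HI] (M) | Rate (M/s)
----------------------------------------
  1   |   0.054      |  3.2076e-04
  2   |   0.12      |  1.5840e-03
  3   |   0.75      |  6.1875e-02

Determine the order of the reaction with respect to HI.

second order (2)

Step 1: Compare trials to find order n where rate₂/rate₁ = ([HI]₂/[HI]₁)^n
Step 2: rate₂/rate₁ = 1.5840e-03/3.2076e-04 = 4.938
Step 3: [HI]₂/[HI]₁ = 0.12/0.054 = 2.222
Step 4: n = ln(4.938)/ln(2.222) = 2.00 ≈ 2
Step 5: The reaction is second order in HI.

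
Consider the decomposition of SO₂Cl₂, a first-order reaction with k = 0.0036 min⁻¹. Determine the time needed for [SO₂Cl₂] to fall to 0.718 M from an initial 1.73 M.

244.3 min

Step 1: For first-order: t = ln([SO₂Cl₂]₀/[SO₂Cl₂])/k
Step 2: t = ln(1.73/0.718)/0.0036
Step 3: t = ln(2.409)/0.0036
Step 4: t = 0.8794/0.0036 = 244.3 min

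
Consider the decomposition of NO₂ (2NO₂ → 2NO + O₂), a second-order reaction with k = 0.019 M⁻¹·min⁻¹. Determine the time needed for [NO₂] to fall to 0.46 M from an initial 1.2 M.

70.56 min

Step 1: For second-order: t = (1/[NO₂] - 1/[NO₂]₀)/k
Step 2: t = (1/0.46 - 1/1.2)/0.019
Step 3: t = (2.174 - 0.8333)/0.019
Step 4: t = 1.341/0.019 = 70.56 min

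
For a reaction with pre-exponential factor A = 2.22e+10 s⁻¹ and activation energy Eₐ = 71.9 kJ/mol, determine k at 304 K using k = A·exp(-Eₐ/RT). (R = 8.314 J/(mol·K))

9.81e-03 s⁻¹

Step 1: Use the Arrhenius equation: k = A × exp(-Eₐ/RT)
Step 2: Convert Eₐ to J/mol: 71.9 kJ/mol = 71900 J/mol
Step 3: Calculate the exponent: -Eₐ/(RT) = -71900/(8.314 × 304) = -28.44758
Step 4: k = 2.22e+10 × exp(-28.44758)
Step 5: k = 2.22e+10 × 4.41950e-13 = 9.8113e-03 s⁻¹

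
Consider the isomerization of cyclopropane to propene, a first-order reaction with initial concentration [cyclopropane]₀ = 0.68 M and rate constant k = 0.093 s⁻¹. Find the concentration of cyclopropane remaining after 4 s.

0.4688 M

Step 1: For a first-order reaction: [cyclopropane] = [cyclopropane]₀ × e^(-kt)
Step 2: [cyclopropane] = 0.68 × e^(-0.093 × 4)
Step 3: [cyclopropane] = 0.68 × e^(-0.372)
Step 4: [cyclopropane] = 0.68 × 0.689354 = 0.4688 M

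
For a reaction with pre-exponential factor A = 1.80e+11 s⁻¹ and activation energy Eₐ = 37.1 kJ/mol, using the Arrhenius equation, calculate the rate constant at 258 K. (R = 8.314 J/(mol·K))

5.54e+03 s⁻¹

Step 1: Use the Arrhenius equation: k = A × exp(-Eₐ/RT)
Step 2: Convert Eₐ to J/mol: 37.1 kJ/mol = 37100 J/mol
Step 3: Calculate the exponent: -Eₐ/(RT) = -37100/(8.314 × 258) = -17.29594
Step 4: k = 1.80e+11 × exp(-17.29594)
Step 5: k = 1.80e+11 × 3.07942e-08 = 5.5430e+03 s⁻¹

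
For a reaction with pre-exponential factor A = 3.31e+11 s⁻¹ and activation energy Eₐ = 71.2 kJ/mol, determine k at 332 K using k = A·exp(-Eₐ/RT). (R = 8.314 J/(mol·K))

2.08e+00 s⁻¹

Step 1: Use the Arrhenius equation: k = A × exp(-Eₐ/RT)
Step 2: Convert Eₐ to J/mol: 71.2 kJ/mol = 71200 J/mol
Step 3: Calculate the exponent: -Eₐ/(RT) = -71200/(8.314 × 332) = -25.79478
Step 4: k = 3.31e+11 × exp(-25.79478)
Step 5: k = 3.31e+11 × 6.27291e-12 = 2.0763e+00 s⁻¹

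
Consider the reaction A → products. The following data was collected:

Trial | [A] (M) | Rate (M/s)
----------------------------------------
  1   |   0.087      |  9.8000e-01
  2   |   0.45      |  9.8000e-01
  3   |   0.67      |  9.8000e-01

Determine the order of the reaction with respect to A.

zeroth order (0)

Step 1: Compare trials - when concentration changes, rate stays constant.
Step 2: rate₂/rate₁ = 9.8000e-01/9.8000e-01 = 1
Step 3: [A]₂/[A]₁ = 0.45/0.087 = 5.172
Step 4: Since rate ratio ≈ (conc ratio)^0, the reaction is zeroth order.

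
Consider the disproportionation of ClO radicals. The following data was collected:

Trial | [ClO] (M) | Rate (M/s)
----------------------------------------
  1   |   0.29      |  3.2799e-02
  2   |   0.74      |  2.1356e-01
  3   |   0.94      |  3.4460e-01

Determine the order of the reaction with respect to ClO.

second order (2)

Step 1: Compare trials to find order n where rate₂/rate₁ = ([ClO]₂/[ClO]₁)^n
Step 2: rate₂/rate₁ = 2.1356e-01/3.2799e-02 = 6.511
Step 3: [ClO]₂/[ClO]₁ = 0.74/0.29 = 2.552
Step 4: n = ln(6.511)/ln(2.552) = 2.00 ≈ 2
Step 5: The reaction is second order in ClO.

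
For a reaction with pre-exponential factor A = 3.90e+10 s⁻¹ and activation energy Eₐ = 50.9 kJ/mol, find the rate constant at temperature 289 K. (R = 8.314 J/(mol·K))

2.46e+01 s⁻¹

Step 1: Use the Arrhenius equation: k = A × exp(-Eₐ/RT)
Step 2: Convert Eₐ to J/mol: 50.9 kJ/mol = 50900 J/mol
Step 3: Calculate the exponent: -Eₐ/(RT) = -50900/(8.314 × 289) = -21.18410
Step 4: k = 3.90e+10 × exp(-21.18410)
Step 5: k = 3.90e+10 × 6.30757e-10 = 2.4600e+01 s⁻¹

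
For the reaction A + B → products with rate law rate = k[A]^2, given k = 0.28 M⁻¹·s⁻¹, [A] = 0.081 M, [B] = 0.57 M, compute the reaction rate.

0.001837 M/s

Step 1: The rate law is rate = k[A]^2
Step 2: Note that the rate does not depend on [B] (zero order in B).
Step 3: rate = 0.28 × (0.081)^2 = 0.00183708 M/s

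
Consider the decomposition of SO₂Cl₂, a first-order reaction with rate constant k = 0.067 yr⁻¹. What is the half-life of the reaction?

10.35 yr

Step 1: For a first-order reaction, t₁/₂ = ln(2)/k
Step 2: t₁/₂ = ln(2)/0.067
Step 3: t₁/₂ = 0.6931/0.067 = 10.35 yr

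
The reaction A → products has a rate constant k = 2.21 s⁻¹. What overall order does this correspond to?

first order (1)

Step 1: The units of k for an nth-order reaction are (concentration)^(1-n)·(time)⁻¹.
Step 2: Here k has units s⁻¹, so the concentration exponent is 0.
Step 3: 1 - n = 0 ⇒ n = 1. The reaction is first order.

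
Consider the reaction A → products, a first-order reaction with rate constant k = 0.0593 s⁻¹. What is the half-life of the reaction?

11.69 s

Step 1: For a first-order reaction, t₁/₂ = ln(2)/k
Step 2: t₁/₂ = ln(2)/0.0593
Step 3: t₁/₂ = 0.6931/0.0593 = 11.69 s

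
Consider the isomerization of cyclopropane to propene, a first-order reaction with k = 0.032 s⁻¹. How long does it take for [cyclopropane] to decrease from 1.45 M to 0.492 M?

33.78 s

Step 1: For first-order: t = ln([cyclopropane]₀/[cyclopropane])/k
Step 2: t = ln(1.45/0.492)/0.032
Step 3: t = ln(2.947)/0.032
Step 4: t = 1.081/0.032 = 33.78 s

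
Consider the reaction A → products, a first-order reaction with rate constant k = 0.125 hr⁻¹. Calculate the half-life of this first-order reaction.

5.545 hr

Step 1: For a first-order reaction, t₁/₂ = ln(2)/k
Step 2: t₁/₂ = ln(2)/0.125
Step 3: t₁/₂ = 0.6931/0.125 = 5.545 hr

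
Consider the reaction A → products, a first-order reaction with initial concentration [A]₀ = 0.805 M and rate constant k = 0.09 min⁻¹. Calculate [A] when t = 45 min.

0.01403 M

Step 1: For a first-order reaction: [A] = [A]₀ × e^(-kt)
Step 2: [A] = 0.805 × e^(-0.09 × 45)
Step 3: [A] = 0.805 × e^(-4.05)
Step 4: [A] = 0.805 × 0.0174224 = 0.01403 M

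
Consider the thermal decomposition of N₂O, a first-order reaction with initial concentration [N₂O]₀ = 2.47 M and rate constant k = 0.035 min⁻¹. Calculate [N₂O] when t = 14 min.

1.513 M

Step 1: For a first-order reaction: [N₂O] = [N₂O]₀ × e^(-kt)
Step 2: [N₂O] = 2.47 × e^(-0.035 × 14)
Step 3: [N₂O] = 2.47 × e^(-0.49)
Step 4: [N₂O] = 2.47 × 0.612626 = 1.513 M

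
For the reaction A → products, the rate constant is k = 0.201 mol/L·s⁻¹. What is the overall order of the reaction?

zeroth order (0)

Step 1: The units of k for an nth-order reaction are (concentration)^(1-n)·(time)⁻¹.
Step 2: Here k has units mol/L·s⁻¹, so the concentration exponent is 1.
Step 3: 1 - n = 1 ⇒ n = 0. The reaction is zeroth order.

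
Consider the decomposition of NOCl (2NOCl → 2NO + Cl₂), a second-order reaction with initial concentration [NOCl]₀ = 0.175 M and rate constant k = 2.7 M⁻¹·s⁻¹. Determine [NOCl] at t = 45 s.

0.007861 M

Step 1: For a second-order reaction: 1/[NOCl] = 1/[NOCl]₀ + kt
Step 2: 1/[NOCl] = 1/0.175 + 2.7 × 45
Step 3: 1/[NOCl] = 5.714 + 121.5 = 127.2
Step 4: [NOCl] = 1/127.2 = 0.007861 M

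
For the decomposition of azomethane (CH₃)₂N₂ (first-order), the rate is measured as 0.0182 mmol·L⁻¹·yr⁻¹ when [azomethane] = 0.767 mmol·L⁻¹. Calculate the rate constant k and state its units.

0.02373 yr⁻¹

Step 1: rate = k[azomethane]^1, so k = rate / [azomethane]^1.
Step 2: k = 0.0182 / (0.767)^1 = 0.0182 / 0.767.
Step 3: k = 0.02373 yr⁻¹.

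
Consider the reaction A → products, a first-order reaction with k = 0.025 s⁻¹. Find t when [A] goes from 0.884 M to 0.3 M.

43.23 s

Step 1: For first-order: t = ln([A]₀/[A])/k
Step 2: t = ln(0.884/0.3)/0.025
Step 3: t = ln(2.947)/0.025
Step 4: t = 1.081/0.025 = 43.23 s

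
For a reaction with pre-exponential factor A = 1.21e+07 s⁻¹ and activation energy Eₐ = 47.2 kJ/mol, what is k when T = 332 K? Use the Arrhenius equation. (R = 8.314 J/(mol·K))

4.53e-01 s⁻¹

Step 1: Use the Arrhenius equation: k = A × exp(-Eₐ/RT)
Step 2: Convert Eₐ to J/mol: 47.2 kJ/mol = 47200 J/mol
Step 3: Calculate the exponent: -Eₐ/(RT) = -47200/(8.314 × 332) = -17.09991
Step 4: k = 1.21e+07 × exp(-17.09991)
Step 5: k = 1.21e+07 × 3.74631e-08 = 4.5330e-01 s⁻¹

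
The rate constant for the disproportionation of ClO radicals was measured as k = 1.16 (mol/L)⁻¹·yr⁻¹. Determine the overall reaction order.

second order (2)

Step 1: The units of k for an nth-order reaction are (concentration)^(1-n)·(time)⁻¹.
Step 2: Here k has units (mol/L)⁻¹·yr⁻¹, so the concentration exponent is -1.
Step 3: 1 - n = -1 ⇒ n = 2. The reaction is second order.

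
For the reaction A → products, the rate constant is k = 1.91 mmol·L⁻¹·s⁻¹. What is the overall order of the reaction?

zeroth order (0)

Step 1: The units of k for an nth-order reaction are (concentration)^(1-n)·(time)⁻¹.
Step 2: Here k has units mmol·L⁻¹·s⁻¹, so the concentration exponent is 1.
Step 3: 1 - n = 1 ⇒ n = 0. The reaction is zeroth order.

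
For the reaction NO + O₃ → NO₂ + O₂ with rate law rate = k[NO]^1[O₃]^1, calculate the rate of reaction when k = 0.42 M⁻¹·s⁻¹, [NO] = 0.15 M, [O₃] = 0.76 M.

0.04788 M/s

Step 1: The rate law is rate = k[NO]^1[O₃]^1
Step 2: Substitute: rate = 0.42 × (0.15)^1 × (0.76)^1
Step 3: rate = 0.42 × 0.15 × 0.76 = 0.04788 M/s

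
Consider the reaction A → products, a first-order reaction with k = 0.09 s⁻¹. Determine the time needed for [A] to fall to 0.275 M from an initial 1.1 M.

15.4 s

Step 1: For first-order: t = ln([A]₀/[A])/k
Step 2: t = ln(1.1/0.275)/0.09
Step 3: t = ln(4)/0.09
Step 4: t = 1.386/0.09 = 15.4 s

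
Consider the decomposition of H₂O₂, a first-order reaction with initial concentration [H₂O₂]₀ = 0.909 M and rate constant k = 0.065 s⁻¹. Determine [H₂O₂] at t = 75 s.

0.00694 M

Step 1: For a first-order reaction: [H₂O₂] = [H₂O₂]₀ × e^(-kt)
Step 2: [H₂O₂] = 0.909 × e^(-0.065 × 75)
Step 3: [H₂O₂] = 0.909 × e^(-4.875)
Step 4: [H₂O₂] = 0.909 × 0.00763509 = 0.00694 M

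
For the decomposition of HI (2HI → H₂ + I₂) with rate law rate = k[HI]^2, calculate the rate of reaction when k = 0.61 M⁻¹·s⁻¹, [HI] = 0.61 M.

0.227 M/s

Step 1: Identify the rate law: rate = k[HI]^2
Step 2: Substitute values: rate = 0.61 × (0.61)^2
Step 3: Calculate: rate = 0.61 × 0.3721 = 0.226981 M/s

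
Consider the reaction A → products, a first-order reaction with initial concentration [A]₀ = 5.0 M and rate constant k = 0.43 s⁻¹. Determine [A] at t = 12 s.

0.02871 M

Step 1: For a first-order reaction: [A] = [A]₀ × e^(-kt)
Step 2: [A] = 5.0 × e^(-0.43 × 12)
Step 3: [A] = 5.0 × e^(-5.16)
Step 4: [A] = 5.0 × 0.0057417 = 0.02871 M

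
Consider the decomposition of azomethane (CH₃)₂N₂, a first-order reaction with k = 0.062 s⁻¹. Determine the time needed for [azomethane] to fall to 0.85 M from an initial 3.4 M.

22.36 s

Step 1: For first-order: t = ln([azomethane]₀/[azomethane])/k
Step 2: t = ln(3.4/0.85)/0.062
Step 3: t = ln(4)/0.062
Step 4: t = 1.386/0.062 = 22.36 s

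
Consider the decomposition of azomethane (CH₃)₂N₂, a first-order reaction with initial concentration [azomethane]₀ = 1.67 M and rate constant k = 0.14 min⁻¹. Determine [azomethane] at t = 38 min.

0.008171 M

Step 1: For a first-order reaction: [azomethane] = [azomethane]₀ × e^(-kt)
Step 2: [azomethane] = 1.67 × e^(-0.14 × 38)
Step 3: [azomethane] = 1.67 × e^(-5.32)
Step 4: [azomethane] = 1.67 × 0.00489275 = 0.008171 M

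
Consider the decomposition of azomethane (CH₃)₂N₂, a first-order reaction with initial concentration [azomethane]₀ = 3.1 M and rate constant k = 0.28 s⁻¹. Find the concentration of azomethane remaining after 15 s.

0.04649 M

Step 1: For a first-order reaction: [azomethane] = [azomethane]₀ × e^(-kt)
Step 2: [azomethane] = 3.1 × e^(-0.28 × 15)
Step 3: [azomethane] = 3.1 × e^(-4.2)
Step 4: [azomethane] = 3.1 × 0.0149956 = 0.04649 M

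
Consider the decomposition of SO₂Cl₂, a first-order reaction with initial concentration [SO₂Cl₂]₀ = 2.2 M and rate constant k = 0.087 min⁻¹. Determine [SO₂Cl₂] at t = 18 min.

0.4595 M

Step 1: For a first-order reaction: [SO₂Cl₂] = [SO₂Cl₂]₀ × e^(-kt)
Step 2: [SO₂Cl₂] = 2.2 × e^(-0.087 × 18)
Step 3: [SO₂Cl₂] = 2.2 × e^(-1.566)
Step 4: [SO₂Cl₂] = 2.2 × 0.208879 = 0.4595 M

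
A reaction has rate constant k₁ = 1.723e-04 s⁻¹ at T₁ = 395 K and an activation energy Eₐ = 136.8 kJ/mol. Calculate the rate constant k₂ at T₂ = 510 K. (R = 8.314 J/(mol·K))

2.068e+00 s⁻¹

Step 1: Use the two-temperature Arrhenius form: ln(k₂/k₁) = -Eₐ/R × (1/T₂ - 1/T₁)
Step 2: Convert Eₐ to J/mol: 136.8 kJ/mol = 136800 J/mol
Step 3: 1/T₂ - 1/T₁ = 1/510 - 1/395 = -5.708613e-04 K⁻¹
Step 4: ln(k₂/k₁) = -136800/8.314 × -5.708613e-04 = 9.39305
Step 5: k₂ = k₁ × exp(9.39305) = 1.723e-04 × 1.20047e+04 = 2.068e+00 s⁻¹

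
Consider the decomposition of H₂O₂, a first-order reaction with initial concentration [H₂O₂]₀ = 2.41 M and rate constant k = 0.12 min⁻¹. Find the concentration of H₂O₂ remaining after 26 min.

0.1064 M

Step 1: For a first-order reaction: [H₂O₂] = [H₂O₂]₀ × e^(-kt)
Step 2: [H₂O₂] = 2.41 × e^(-0.12 × 26)
Step 3: [H₂O₂] = 2.41 × e^(-3.12)
Step 4: [H₂O₂] = 2.41 × 0.0441572 = 0.1064 M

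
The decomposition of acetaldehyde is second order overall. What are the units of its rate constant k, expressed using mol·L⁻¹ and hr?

(mol·L⁻¹)⁻¹·hr⁻¹

Step 1: For overall order n, rate = k × (concentration)^n.
Step 2: Rate has units mol·L⁻¹·hr⁻¹; concentration term has units (mol·L⁻¹)^2.
Step 3: k = rate / (concentration)^n, so units of k = (mol·L⁻¹)^(1-2)·hr⁻¹ = (mol·L⁻¹)⁻¹·hr⁻¹.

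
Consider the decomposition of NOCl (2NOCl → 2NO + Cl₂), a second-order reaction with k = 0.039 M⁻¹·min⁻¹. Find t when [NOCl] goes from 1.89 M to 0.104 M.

233 min

Step 1: For second-order: t = (1/[NOCl] - 1/[NOCl]₀)/k
Step 2: t = (1/0.104 - 1/1.89)/0.039
Step 3: t = (9.615 - 0.5291)/0.039
Step 4: t = 9.086/0.039 = 233 min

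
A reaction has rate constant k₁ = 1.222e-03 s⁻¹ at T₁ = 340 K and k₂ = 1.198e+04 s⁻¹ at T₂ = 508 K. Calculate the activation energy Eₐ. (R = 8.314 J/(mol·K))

137.6 kJ/mol

Step 1: Use the two-temperature Arrhenius form: ln(k₂/k₁) = -Eₐ/R × (1/T₂ - 1/T₁)
Step 2: ln(k₂/k₁) = ln(1.198e+04/1.222e-03) = ln(9.8036e+06) = 16.0983
Step 3: 1/T₂ - 1/T₁ = 1/508 - 1/340 = -9.726725e-04 K⁻¹
Step 4: Eₐ = -R × ln(k₂/k₁) / (1/T₂ - 1/T₁) = -8.314 × 16.0983 / -9.726725e-04
Step 5: Eₐ = 1.3760e+05 J/mol = 137.6 kJ/mol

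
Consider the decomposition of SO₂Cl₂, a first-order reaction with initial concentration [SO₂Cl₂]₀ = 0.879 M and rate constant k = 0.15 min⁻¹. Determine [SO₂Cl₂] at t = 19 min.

0.05085 M

Step 1: For a first-order reaction: [SO₂Cl₂] = [SO₂Cl₂]₀ × e^(-kt)
Step 2: [SO₂Cl₂] = 0.879 × e^(-0.15 × 19)
Step 3: [SO₂Cl₂] = 0.879 × e^(-2.85)
Step 4: [SO₂Cl₂] = 0.879 × 0.0578443 = 0.05085 M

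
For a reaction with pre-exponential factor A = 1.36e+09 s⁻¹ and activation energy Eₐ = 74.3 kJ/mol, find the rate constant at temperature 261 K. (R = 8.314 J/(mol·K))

1.83e-06 s⁻¹

Step 1: Use the Arrhenius equation: k = A × exp(-Eₐ/RT)
Step 2: Convert Eₐ to J/mol: 74.3 kJ/mol = 74300 J/mol
Step 3: Calculate the exponent: -Eₐ/(RT) = -74300/(8.314 × 261) = -34.24036
Step 4: k = 1.36e+09 × exp(-34.24036)
Step 5: k = 1.36e+09 × 1.34772e-15 = 1.8329e-06 s⁻¹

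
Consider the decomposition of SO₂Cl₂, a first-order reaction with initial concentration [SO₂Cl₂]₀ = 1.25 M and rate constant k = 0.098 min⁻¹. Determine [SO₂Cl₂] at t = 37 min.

0.03328 M

Step 1: For a first-order reaction: [SO₂Cl₂] = [SO₂Cl₂]₀ × e^(-kt)
Step 2: [SO₂Cl₂] = 1.25 × e^(-0.098 × 37)
Step 3: [SO₂Cl₂] = 1.25 × e^(-3.626)
Step 4: [SO₂Cl₂] = 1.25 × 0.0266225 = 0.03328 M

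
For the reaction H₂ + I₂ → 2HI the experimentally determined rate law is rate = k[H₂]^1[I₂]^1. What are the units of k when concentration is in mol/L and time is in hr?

(mol/L)⁻¹·hr⁻¹

Step 1: Overall order = 1 + 1 = 2.
Step 2: rate has units mol/L·hr⁻¹; [H₂]^1[I₂]^1 has units (mol/L)^2.
Step 3: k = rate/([H₂]^1[I₂]^1), so units of k = (mol/L)^(1-2)·hr⁻¹ = (mol/L)⁻¹·hr⁻¹.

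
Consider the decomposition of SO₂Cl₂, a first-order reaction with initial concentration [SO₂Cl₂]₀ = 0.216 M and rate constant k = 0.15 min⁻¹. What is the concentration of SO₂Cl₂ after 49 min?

0.0001388 M

Step 1: For a first-order reaction: [SO₂Cl₂] = [SO₂Cl₂]₀ × e^(-kt)
Step 2: [SO₂Cl₂] = 0.216 × e^(-0.15 × 49)
Step 3: [SO₂Cl₂] = 0.216 × e^(-7.35)
Step 4: [SO₂Cl₂] = 0.216 × 0.000642592 = 0.0001388 M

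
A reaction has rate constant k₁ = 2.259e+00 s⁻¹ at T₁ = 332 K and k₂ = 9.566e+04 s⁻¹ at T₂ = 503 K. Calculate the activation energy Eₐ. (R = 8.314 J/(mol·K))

86.5 kJ/mol

Step 1: Use the two-temperature Arrhenius form: ln(k₂/k₁) = -Eₐ/R × (1/T₂ - 1/T₁)
Step 2: ln(k₂/k₁) = ln(9.566e+04/2.259e+00) = ln(42346.2) = 10.6536
Step 3: 1/T₂ - 1/T₁ = 1/503 - 1/332 = -1.023977e-03 K⁻¹
Step 4: Eₐ = -R × ln(k₂/k₁) / (1/T₂ - 1/T₁) = -8.314 × 10.6536 / -1.023977e-03
Step 5: Eₐ = 8.6500e+04 J/mol = 86.5 kJ/mol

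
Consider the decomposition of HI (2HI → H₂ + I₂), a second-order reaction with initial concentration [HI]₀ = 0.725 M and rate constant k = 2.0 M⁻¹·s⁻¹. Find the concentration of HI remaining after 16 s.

0.02996 M

Step 1: For a second-order reaction: 1/[HI] = 1/[HI]₀ + kt
Step 2: 1/[HI] = 1/0.725 + 2.0 × 16
Step 3: 1/[HI] = 1.379 + 32 = 33.38
Step 4: [HI] = 1/33.38 = 0.02996 M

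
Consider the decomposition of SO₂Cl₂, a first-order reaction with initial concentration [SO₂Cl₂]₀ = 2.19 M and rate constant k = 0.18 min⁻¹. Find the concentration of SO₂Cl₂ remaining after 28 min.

0.01418 M

Step 1: For a first-order reaction: [SO₂Cl₂] = [SO₂Cl₂]₀ × e^(-kt)
Step 2: [SO₂Cl₂] = 2.19 × e^(-0.18 × 28)
Step 3: [SO₂Cl₂] = 2.19 × e^(-5.04)
Step 4: [SO₂Cl₂] = 2.19 × 0.00647375 = 0.01418 M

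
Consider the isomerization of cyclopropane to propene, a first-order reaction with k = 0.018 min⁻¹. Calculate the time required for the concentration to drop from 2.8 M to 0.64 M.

81.99 min

Step 1: For first-order: t = ln([cyclopropane]₀/[cyclopropane])/k
Step 2: t = ln(2.8/0.64)/0.018
Step 3: t = ln(4.375)/0.018
Step 4: t = 1.476/0.018 = 81.99 min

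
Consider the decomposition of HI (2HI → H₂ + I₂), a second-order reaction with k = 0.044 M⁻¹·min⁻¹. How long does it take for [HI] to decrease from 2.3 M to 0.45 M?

40.62 min

Step 1: For second-order: t = (1/[HI] - 1/[HI]₀)/k
Step 2: t = (1/0.45 - 1/2.3)/0.044
Step 3: t = (2.222 - 0.4348)/0.044
Step 4: t = 1.787/0.044 = 40.62 min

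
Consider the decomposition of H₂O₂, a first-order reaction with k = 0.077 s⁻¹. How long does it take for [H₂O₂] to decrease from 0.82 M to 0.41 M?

9.002 s

Step 1: For first-order: t = ln([H₂O₂]₀/[H₂O₂])/k
Step 2: t = ln(0.82/0.41)/0.077
Step 3: t = ln(2)/0.077
Step 4: t = 0.6931/0.077 = 9.002 s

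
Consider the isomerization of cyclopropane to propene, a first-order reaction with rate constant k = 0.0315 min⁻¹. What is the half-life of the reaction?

22 min

Step 1: For a first-order reaction, t₁/₂ = ln(2)/k
Step 2: t₁/₂ = ln(2)/0.0315
Step 3: t₁/₂ = 0.6931/0.0315 = 22 min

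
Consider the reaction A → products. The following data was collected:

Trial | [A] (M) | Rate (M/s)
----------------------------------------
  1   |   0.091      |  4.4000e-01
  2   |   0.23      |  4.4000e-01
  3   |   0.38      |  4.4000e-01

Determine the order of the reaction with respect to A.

zeroth order (0)

Step 1: Compare trials - when concentration changes, rate stays constant.
Step 2: rate₂/rate₁ = 4.4000e-01/4.4000e-01 = 1
Step 3: [A]₂/[A]₁ = 0.23/0.091 = 2.527
Step 4: Since rate ratio ≈ (conc ratio)^0, the reaction is zeroth order.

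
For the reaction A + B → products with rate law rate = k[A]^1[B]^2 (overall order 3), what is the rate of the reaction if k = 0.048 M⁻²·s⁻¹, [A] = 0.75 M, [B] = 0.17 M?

0.00104 M/s

Step 1: The rate law is rate = k[A]^1[B]^2, overall order = 1+2 = 3
Step 2: Substitute values: rate = 0.048 × (0.75)^1 × (0.17)^2
Step 3: rate = 0.048 × 0.75 × 0.0289 = 0.0010404 M/s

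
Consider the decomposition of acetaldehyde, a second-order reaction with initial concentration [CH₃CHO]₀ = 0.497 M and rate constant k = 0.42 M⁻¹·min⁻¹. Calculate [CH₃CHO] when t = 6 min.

0.2206 M

Step 1: For a second-order reaction: 1/[CH₃CHO] = 1/[CH₃CHO]₀ + kt
Step 2: 1/[CH₃CHO] = 1/0.497 + 0.42 × 6
Step 3: 1/[CH₃CHO] = 2.012 + 2.52 = 4.532
Step 4: [CH₃CHO] = 1/4.532 = 0.2206 M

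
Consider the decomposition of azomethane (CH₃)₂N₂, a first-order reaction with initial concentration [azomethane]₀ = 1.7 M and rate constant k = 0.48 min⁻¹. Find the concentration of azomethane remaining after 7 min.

0.05905 M

Step 1: For a first-order reaction: [azomethane] = [azomethane]₀ × e^(-kt)
Step 2: [azomethane] = 1.7 × e^(-0.48 × 7)
Step 3: [azomethane] = 1.7 × e^(-3.36)
Step 4: [azomethane] = 1.7 × 0.0347353 = 0.05905 M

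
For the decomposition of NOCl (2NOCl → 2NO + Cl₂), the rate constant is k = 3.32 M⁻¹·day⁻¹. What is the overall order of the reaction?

second order (2)

Step 1: The units of k for an nth-order reaction are (concentration)^(1-n)·(time)⁻¹.
Step 2: Here k has units M⁻¹·day⁻¹, so the concentration exponent is -1.
Step 3: 1 - n = -1 ⇒ n = 2. The reaction is second order.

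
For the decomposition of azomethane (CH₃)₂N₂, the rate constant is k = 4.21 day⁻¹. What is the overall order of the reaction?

first order (1)

Step 1: The units of k for an nth-order reaction are (concentration)^(1-n)·(time)⁻¹.
Step 2: Here k has units day⁻¹, so the concentration exponent is 0.
Step 3: 1 - n = 0 ⇒ n = 1. The reaction is first order.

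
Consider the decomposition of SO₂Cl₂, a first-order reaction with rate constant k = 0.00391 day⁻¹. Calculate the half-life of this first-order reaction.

177.3 day

Step 1: For a first-order reaction, t₁/₂ = ln(2)/k
Step 2: t₁/₂ = ln(2)/0.00391
Step 3: t₁/₂ = 0.6931/0.00391 = 177.3 day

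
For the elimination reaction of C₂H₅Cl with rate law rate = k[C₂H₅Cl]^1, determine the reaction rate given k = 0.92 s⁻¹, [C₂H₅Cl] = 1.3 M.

1.196 M/s

Step 1: Identify the rate law: rate = k[C₂H₅Cl]^1
Step 2: Substitute values: rate = 0.92 × (1.3)^1
Step 3: Calculate: rate = 0.92 × 1.3 = 1.196 M/s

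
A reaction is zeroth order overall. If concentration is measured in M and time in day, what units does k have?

M·day⁻¹

Step 1: For overall order n, rate = k × (concentration)^n.
Step 2: Rate has units M·day⁻¹; concentration term has units M^0.
Step 3: k = rate / (concentration)^n, so units of k = M^(1-0)·day⁻¹ = M·day⁻¹.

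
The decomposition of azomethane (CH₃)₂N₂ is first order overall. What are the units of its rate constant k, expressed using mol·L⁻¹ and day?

day⁻¹

Step 1: For overall order n, rate = k × (concentration)^n.
Step 2: Rate has units mol·L⁻¹·day⁻¹; concentration term has units (mol·L⁻¹)^1.
Step 3: k = rate / (concentration)^n, so units of k = (mol·L⁻¹)^(1-1)·day⁻¹ = day⁻¹.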